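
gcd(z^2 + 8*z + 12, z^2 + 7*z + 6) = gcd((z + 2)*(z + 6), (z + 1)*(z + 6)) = z + 6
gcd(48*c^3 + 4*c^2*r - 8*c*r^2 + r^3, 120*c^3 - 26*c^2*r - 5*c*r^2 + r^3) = 24*c^2 - 10*c*r + r^2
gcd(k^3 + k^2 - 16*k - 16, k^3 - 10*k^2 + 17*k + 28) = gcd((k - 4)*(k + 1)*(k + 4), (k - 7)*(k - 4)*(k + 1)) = k^2 - 3*k - 4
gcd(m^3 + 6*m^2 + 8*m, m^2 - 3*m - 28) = m + 4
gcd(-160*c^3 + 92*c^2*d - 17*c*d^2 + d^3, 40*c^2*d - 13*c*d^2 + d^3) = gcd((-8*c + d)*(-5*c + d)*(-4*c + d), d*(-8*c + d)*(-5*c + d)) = 40*c^2 - 13*c*d + d^2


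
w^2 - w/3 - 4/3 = (w - 4/3)*(w + 1)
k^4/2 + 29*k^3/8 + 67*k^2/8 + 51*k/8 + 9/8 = (k/2 + 1/2)*(k + 1/4)*(k + 3)^2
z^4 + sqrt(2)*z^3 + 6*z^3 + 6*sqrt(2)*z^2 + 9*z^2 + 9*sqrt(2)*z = z*(z + 3)^2*(z + sqrt(2))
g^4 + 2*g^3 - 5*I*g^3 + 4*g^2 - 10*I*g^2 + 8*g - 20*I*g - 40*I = (g + 2)*(g - 5*I)*(g - 2*I)*(g + 2*I)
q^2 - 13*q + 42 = (q - 7)*(q - 6)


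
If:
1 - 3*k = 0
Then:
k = 1/3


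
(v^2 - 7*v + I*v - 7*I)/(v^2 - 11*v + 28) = (v + I)/(v - 4)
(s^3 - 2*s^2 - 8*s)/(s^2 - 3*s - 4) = s*(s + 2)/(s + 1)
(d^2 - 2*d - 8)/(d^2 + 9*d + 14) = (d - 4)/(d + 7)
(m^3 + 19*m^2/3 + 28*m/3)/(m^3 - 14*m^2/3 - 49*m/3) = (m + 4)/(m - 7)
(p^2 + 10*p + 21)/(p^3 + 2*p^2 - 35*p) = (p + 3)/(p*(p - 5))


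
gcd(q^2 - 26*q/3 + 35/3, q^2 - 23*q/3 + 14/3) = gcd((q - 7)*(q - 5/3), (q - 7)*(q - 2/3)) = q - 7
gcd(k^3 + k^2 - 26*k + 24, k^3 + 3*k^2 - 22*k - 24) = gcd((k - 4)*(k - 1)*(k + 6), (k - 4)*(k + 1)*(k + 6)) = k^2 + 2*k - 24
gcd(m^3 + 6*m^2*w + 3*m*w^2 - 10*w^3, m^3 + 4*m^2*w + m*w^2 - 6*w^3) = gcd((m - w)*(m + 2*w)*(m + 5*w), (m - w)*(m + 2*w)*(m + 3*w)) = -m^2 - m*w + 2*w^2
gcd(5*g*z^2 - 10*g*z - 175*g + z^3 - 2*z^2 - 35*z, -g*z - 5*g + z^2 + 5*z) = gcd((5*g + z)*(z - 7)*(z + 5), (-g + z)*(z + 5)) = z + 5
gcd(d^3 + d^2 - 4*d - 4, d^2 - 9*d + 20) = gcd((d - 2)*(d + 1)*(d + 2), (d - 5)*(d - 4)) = 1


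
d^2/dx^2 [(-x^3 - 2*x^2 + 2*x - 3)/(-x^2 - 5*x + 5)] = 36*(x^3 - 2*x^2 + 5*x + 5)/(x^6 + 15*x^5 + 60*x^4 - 25*x^3 - 300*x^2 + 375*x - 125)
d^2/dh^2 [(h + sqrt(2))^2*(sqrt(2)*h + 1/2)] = 6*sqrt(2)*h + 9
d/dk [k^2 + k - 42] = 2*k + 1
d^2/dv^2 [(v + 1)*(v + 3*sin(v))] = -3*(v + 1)*sin(v) + 6*cos(v) + 2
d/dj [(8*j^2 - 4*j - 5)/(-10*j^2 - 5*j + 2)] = (-80*j^2 - 68*j - 33)/(100*j^4 + 100*j^3 - 15*j^2 - 20*j + 4)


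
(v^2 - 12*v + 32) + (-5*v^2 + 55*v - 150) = -4*v^2 + 43*v - 118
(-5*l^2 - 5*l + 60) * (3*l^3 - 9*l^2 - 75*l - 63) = -15*l^5 + 30*l^4 + 600*l^3 + 150*l^2 - 4185*l - 3780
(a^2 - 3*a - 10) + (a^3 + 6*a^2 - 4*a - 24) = a^3 + 7*a^2 - 7*a - 34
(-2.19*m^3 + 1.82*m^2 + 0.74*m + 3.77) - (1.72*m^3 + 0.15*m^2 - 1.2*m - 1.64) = -3.91*m^3 + 1.67*m^2 + 1.94*m + 5.41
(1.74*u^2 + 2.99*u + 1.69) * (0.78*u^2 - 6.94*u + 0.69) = 1.3572*u^4 - 9.7434*u^3 - 18.2318*u^2 - 9.6655*u + 1.1661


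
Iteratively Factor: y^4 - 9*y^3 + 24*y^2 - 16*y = (y)*(y^3 - 9*y^2 + 24*y - 16) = y*(y - 4)*(y^2 - 5*y + 4) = y*(y - 4)^2*(y - 1)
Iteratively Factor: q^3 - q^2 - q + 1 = (q - 1)*(q^2 - 1) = (q - 1)*(q + 1)*(q - 1)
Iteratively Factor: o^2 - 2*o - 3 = (o - 3)*(o + 1)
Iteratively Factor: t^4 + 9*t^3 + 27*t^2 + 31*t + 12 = (t + 4)*(t^3 + 5*t^2 + 7*t + 3) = (t + 1)*(t + 4)*(t^2 + 4*t + 3) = (t + 1)*(t + 3)*(t + 4)*(t + 1)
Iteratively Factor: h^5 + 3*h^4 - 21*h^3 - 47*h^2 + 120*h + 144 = (h - 3)*(h^4 + 6*h^3 - 3*h^2 - 56*h - 48) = (h - 3)*(h + 1)*(h^3 + 5*h^2 - 8*h - 48) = (h - 3)^2*(h + 1)*(h^2 + 8*h + 16) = (h - 3)^2*(h + 1)*(h + 4)*(h + 4)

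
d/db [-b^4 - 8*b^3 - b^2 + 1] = 2*b*(-2*b^2 - 12*b - 1)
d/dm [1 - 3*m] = -3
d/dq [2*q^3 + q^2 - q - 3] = 6*q^2 + 2*q - 1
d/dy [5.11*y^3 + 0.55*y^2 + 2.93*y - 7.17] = 15.33*y^2 + 1.1*y + 2.93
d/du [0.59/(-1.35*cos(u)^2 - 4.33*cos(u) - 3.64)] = -(1.593*cos(u) + 2.5547)*sin(u)/(1.35*cos(u)^2 + 4.33*cos(u) + 3.64)^2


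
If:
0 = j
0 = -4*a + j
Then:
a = 0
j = 0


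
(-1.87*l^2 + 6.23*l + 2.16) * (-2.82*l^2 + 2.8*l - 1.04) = 5.2734*l^4 - 22.8046*l^3 + 13.2976*l^2 - 0.4312*l - 2.2464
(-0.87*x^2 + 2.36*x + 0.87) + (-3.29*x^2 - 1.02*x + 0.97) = -4.16*x^2 + 1.34*x + 1.84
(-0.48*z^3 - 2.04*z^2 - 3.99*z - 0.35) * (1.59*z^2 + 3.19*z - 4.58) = -0.7632*z^5 - 4.7748*z^4 - 10.6533*z^3 - 3.9414*z^2 + 17.1577*z + 1.603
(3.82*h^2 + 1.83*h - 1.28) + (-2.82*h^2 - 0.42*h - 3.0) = 1.0*h^2 + 1.41*h - 4.28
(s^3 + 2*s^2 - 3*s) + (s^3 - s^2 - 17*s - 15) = 2*s^3 + s^2 - 20*s - 15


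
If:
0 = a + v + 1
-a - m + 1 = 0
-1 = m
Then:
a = 2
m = -1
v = -3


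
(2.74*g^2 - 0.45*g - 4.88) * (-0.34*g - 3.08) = -0.9316*g^3 - 8.2862*g^2 + 3.0452*g + 15.0304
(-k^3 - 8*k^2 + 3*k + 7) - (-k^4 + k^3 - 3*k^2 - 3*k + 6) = k^4 - 2*k^3 - 5*k^2 + 6*k + 1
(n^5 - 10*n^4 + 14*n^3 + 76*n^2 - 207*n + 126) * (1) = n^5 - 10*n^4 + 14*n^3 + 76*n^2 - 207*n + 126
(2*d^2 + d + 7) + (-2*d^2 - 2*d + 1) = 8 - d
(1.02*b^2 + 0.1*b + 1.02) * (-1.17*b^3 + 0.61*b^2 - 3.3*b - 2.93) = -1.1934*b^5 + 0.5052*b^4 - 4.4984*b^3 - 2.6964*b^2 - 3.659*b - 2.9886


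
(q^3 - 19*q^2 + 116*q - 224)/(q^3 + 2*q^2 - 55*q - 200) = (q^2 - 11*q + 28)/(q^2 + 10*q + 25)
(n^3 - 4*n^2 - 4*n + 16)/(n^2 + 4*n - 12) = (n^2 - 2*n - 8)/(n + 6)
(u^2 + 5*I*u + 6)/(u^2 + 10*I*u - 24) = (u - I)/(u + 4*I)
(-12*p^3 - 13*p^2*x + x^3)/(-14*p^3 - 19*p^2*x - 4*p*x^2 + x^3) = (-12*p^2 - p*x + x^2)/(-14*p^2 - 5*p*x + x^2)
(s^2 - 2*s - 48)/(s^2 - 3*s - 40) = (s + 6)/(s + 5)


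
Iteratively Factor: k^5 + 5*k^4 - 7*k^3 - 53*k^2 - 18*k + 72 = (k + 2)*(k^4 + 3*k^3 - 13*k^2 - 27*k + 36) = (k + 2)*(k + 3)*(k^3 - 13*k + 12) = (k + 2)*(k + 3)*(k + 4)*(k^2 - 4*k + 3) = (k - 3)*(k + 2)*(k + 3)*(k + 4)*(k - 1)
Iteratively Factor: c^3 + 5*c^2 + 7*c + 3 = (c + 3)*(c^2 + 2*c + 1) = (c + 1)*(c + 3)*(c + 1)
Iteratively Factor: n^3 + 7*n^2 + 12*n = (n)*(n^2 + 7*n + 12) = n*(n + 3)*(n + 4)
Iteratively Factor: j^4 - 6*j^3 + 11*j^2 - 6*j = (j)*(j^3 - 6*j^2 + 11*j - 6) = j*(j - 2)*(j^2 - 4*j + 3) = j*(j - 2)*(j - 1)*(j - 3)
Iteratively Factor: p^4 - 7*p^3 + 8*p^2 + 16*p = (p - 4)*(p^3 - 3*p^2 - 4*p) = (p - 4)*(p + 1)*(p^2 - 4*p) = (p - 4)^2*(p + 1)*(p)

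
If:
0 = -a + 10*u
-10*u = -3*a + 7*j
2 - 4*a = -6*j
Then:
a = 7/8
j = 1/4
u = 7/80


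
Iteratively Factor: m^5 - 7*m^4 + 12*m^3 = (m)*(m^4 - 7*m^3 + 12*m^2) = m*(m - 4)*(m^3 - 3*m^2) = m^2*(m - 4)*(m^2 - 3*m) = m^2*(m - 4)*(m - 3)*(m)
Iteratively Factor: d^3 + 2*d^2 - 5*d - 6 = (d + 1)*(d^2 + d - 6) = (d + 1)*(d + 3)*(d - 2)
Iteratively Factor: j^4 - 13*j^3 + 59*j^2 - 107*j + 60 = (j - 1)*(j^3 - 12*j^2 + 47*j - 60) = (j - 4)*(j - 1)*(j^2 - 8*j + 15) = (j - 4)*(j - 3)*(j - 1)*(j - 5)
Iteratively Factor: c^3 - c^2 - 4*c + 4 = (c - 1)*(c^2 - 4) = (c - 2)*(c - 1)*(c + 2)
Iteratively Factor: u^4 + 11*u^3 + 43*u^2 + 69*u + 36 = (u + 3)*(u^3 + 8*u^2 + 19*u + 12) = (u + 3)^2*(u^2 + 5*u + 4) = (u + 3)^2*(u + 4)*(u + 1)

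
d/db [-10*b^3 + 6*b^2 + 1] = 6*b*(2 - 5*b)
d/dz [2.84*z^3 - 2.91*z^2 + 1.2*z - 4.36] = 8.52*z^2 - 5.82*z + 1.2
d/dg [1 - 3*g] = -3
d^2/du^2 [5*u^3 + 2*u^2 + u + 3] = 30*u + 4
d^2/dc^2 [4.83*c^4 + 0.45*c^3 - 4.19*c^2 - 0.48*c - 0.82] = 57.96*c^2 + 2.7*c - 8.38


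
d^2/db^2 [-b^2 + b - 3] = -2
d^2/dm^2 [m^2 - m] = 2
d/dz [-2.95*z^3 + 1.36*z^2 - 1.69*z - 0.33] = -8.85*z^2 + 2.72*z - 1.69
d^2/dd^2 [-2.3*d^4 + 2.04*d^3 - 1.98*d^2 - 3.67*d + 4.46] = -27.6*d^2 + 12.24*d - 3.96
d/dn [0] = 0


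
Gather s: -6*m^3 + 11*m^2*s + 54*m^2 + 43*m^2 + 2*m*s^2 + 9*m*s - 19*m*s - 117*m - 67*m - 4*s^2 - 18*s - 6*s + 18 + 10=-6*m^3 + 97*m^2 - 184*m + s^2*(2*m - 4) + s*(11*m^2 - 10*m - 24) + 28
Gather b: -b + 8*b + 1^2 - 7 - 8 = 7*b - 14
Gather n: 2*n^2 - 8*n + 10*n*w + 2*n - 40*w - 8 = 2*n^2 + n*(10*w - 6) - 40*w - 8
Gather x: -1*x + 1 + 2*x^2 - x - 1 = 2*x^2 - 2*x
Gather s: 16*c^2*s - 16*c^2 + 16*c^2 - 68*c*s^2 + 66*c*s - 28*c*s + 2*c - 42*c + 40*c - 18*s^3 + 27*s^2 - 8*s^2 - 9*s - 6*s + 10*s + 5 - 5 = -18*s^3 + s^2*(19 - 68*c) + s*(16*c^2 + 38*c - 5)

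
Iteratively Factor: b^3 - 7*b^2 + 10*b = (b - 2)*(b^2 - 5*b) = b*(b - 2)*(b - 5)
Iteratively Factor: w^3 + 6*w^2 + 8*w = (w + 4)*(w^2 + 2*w) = w*(w + 4)*(w + 2)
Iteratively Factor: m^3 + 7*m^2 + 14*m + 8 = (m + 1)*(m^2 + 6*m + 8) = (m + 1)*(m + 2)*(m + 4)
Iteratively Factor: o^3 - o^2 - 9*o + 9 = (o - 3)*(o^2 + 2*o - 3) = (o - 3)*(o - 1)*(o + 3)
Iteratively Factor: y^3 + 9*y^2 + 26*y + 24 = (y + 3)*(y^2 + 6*y + 8) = (y + 2)*(y + 3)*(y + 4)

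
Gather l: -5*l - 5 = -5*l - 5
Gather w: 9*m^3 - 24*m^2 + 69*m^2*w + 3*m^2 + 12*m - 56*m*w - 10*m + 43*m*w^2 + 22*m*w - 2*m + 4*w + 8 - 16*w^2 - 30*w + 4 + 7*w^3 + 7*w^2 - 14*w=9*m^3 - 21*m^2 + 7*w^3 + w^2*(43*m - 9) + w*(69*m^2 - 34*m - 40) + 12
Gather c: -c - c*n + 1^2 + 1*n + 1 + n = c*(-n - 1) + 2*n + 2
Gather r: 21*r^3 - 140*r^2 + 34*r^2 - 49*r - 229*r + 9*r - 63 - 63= 21*r^3 - 106*r^2 - 269*r - 126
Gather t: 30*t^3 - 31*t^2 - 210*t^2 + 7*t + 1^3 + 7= 30*t^3 - 241*t^2 + 7*t + 8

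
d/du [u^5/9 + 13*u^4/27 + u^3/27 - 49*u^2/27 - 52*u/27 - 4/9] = 5*u^4/9 + 52*u^3/27 + u^2/9 - 98*u/27 - 52/27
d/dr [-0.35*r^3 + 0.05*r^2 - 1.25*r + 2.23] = -1.05*r^2 + 0.1*r - 1.25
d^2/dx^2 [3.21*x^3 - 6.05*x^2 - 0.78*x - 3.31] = 19.26*x - 12.1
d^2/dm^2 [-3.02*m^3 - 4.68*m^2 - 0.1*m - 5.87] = -18.12*m - 9.36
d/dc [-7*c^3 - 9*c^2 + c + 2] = -21*c^2 - 18*c + 1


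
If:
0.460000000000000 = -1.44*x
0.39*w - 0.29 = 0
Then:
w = 0.74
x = -0.32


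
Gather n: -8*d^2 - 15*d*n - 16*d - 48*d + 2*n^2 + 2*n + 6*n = -8*d^2 - 64*d + 2*n^2 + n*(8 - 15*d)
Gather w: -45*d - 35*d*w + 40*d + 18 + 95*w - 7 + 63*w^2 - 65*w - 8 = -5*d + 63*w^2 + w*(30 - 35*d) + 3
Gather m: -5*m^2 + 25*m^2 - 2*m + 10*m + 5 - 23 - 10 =20*m^2 + 8*m - 28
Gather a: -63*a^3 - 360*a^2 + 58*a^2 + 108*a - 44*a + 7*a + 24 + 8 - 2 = -63*a^3 - 302*a^2 + 71*a + 30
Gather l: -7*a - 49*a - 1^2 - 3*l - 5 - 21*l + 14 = -56*a - 24*l + 8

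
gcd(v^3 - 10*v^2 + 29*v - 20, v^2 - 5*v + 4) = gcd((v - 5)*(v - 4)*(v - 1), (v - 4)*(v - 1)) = v^2 - 5*v + 4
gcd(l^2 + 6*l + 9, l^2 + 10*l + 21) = l + 3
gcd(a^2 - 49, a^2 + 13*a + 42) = a + 7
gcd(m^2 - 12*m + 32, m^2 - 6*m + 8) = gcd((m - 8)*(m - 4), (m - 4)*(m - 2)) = m - 4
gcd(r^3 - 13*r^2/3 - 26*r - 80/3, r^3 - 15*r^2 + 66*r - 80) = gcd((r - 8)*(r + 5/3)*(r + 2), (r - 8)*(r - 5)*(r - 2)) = r - 8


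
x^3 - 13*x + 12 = (x - 3)*(x - 1)*(x + 4)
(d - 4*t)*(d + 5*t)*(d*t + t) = d^3*t + d^2*t^2 + d^2*t - 20*d*t^3 + d*t^2 - 20*t^3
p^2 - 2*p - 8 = (p - 4)*(p + 2)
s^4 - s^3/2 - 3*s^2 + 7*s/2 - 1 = (s - 1)^2*(s - 1/2)*(s + 2)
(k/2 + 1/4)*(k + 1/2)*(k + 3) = k^3/2 + 2*k^2 + 13*k/8 + 3/8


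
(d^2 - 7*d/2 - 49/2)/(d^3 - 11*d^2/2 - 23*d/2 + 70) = (d - 7)/(d^2 - 9*d + 20)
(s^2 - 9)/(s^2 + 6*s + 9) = (s - 3)/(s + 3)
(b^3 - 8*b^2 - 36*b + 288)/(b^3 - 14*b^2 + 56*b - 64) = (b^2 - 36)/(b^2 - 6*b + 8)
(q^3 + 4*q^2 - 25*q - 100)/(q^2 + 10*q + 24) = (q^2 - 25)/(q + 6)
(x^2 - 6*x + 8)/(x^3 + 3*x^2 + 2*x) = (x^2 - 6*x + 8)/(x*(x^2 + 3*x + 2))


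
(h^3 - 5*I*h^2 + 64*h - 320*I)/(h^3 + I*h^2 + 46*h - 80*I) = (h - 8*I)/(h - 2*I)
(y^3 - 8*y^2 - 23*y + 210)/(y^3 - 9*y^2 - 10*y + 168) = (y + 5)/(y + 4)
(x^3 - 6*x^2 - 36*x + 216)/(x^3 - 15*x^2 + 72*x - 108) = (x + 6)/(x - 3)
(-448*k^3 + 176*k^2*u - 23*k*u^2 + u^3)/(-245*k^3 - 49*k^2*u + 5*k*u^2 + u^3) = (64*k^2 - 16*k*u + u^2)/(35*k^2 + 12*k*u + u^2)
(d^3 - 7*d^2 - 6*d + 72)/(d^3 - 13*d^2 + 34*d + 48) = (d^2 - d - 12)/(d^2 - 7*d - 8)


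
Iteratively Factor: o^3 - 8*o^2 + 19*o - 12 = (o - 4)*(o^2 - 4*o + 3) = (o - 4)*(o - 1)*(o - 3)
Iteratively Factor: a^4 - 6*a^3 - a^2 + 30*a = (a - 5)*(a^3 - a^2 - 6*a) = (a - 5)*(a + 2)*(a^2 - 3*a) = (a - 5)*(a - 3)*(a + 2)*(a)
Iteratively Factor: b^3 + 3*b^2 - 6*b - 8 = (b + 4)*(b^2 - b - 2) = (b + 1)*(b + 4)*(b - 2)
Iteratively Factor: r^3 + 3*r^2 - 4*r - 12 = (r + 3)*(r^2 - 4) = (r + 2)*(r + 3)*(r - 2)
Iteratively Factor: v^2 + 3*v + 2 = (v + 2)*(v + 1)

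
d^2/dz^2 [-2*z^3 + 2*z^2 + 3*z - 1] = 4 - 12*z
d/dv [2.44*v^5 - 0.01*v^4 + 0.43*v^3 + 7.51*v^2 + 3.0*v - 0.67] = 12.2*v^4 - 0.04*v^3 + 1.29*v^2 + 15.02*v + 3.0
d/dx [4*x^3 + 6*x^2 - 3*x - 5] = 12*x^2 + 12*x - 3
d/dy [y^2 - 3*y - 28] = 2*y - 3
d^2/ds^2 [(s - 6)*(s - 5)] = 2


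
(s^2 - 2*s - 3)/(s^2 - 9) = (s + 1)/(s + 3)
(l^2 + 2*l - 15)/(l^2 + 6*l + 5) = (l - 3)/(l + 1)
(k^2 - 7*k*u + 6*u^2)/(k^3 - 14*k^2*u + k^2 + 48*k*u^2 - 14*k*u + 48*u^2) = (-k + u)/(-k^2 + 8*k*u - k + 8*u)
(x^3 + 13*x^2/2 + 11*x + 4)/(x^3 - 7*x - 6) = (x^2 + 9*x/2 + 2)/(x^2 - 2*x - 3)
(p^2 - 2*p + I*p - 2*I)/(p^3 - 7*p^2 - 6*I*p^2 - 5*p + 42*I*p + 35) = (p^2 + p*(-2 + I) - 2*I)/(p^3 - p^2*(7 + 6*I) + p*(-5 + 42*I) + 35)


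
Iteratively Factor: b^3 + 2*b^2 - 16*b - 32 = (b + 2)*(b^2 - 16) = (b - 4)*(b + 2)*(b + 4)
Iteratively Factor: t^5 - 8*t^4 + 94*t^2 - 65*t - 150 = (t - 2)*(t^4 - 6*t^3 - 12*t^2 + 70*t + 75) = (t - 2)*(t + 3)*(t^3 - 9*t^2 + 15*t + 25) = (t - 2)*(t + 1)*(t + 3)*(t^2 - 10*t + 25) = (t - 5)*(t - 2)*(t + 1)*(t + 3)*(t - 5)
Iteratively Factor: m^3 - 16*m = (m + 4)*(m^2 - 4*m) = (m - 4)*(m + 4)*(m)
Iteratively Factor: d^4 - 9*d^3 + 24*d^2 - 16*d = (d - 4)*(d^3 - 5*d^2 + 4*d) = (d - 4)*(d - 1)*(d^2 - 4*d) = d*(d - 4)*(d - 1)*(d - 4)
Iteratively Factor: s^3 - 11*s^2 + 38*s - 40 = (s - 2)*(s^2 - 9*s + 20) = (s - 4)*(s - 2)*(s - 5)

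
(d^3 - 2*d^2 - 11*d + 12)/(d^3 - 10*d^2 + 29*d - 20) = (d + 3)/(d - 5)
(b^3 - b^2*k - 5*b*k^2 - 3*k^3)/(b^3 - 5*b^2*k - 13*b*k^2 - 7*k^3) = (b - 3*k)/(b - 7*k)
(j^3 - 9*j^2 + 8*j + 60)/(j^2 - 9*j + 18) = (j^2 - 3*j - 10)/(j - 3)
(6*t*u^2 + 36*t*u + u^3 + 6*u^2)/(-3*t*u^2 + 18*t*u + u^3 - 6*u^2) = (-6*t*u - 36*t - u^2 - 6*u)/(3*t*u - 18*t - u^2 + 6*u)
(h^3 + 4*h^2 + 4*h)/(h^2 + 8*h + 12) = h*(h + 2)/(h + 6)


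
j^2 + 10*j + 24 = (j + 4)*(j + 6)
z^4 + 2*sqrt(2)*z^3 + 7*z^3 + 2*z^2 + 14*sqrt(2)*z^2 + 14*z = z*(z + 7)*(z + sqrt(2))^2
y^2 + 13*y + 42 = (y + 6)*(y + 7)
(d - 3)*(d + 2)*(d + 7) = d^3 + 6*d^2 - 13*d - 42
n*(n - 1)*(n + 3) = n^3 + 2*n^2 - 3*n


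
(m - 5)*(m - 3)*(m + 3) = m^3 - 5*m^2 - 9*m + 45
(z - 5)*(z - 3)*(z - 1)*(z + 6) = z^4 - 3*z^3 - 31*z^2 + 123*z - 90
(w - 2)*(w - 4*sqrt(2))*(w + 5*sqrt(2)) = w^3 - 2*w^2 + sqrt(2)*w^2 - 40*w - 2*sqrt(2)*w + 80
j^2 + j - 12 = (j - 3)*(j + 4)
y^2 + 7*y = y*(y + 7)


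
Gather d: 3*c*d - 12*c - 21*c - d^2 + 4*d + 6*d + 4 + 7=-33*c - d^2 + d*(3*c + 10) + 11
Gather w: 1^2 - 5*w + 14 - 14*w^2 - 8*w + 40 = -14*w^2 - 13*w + 55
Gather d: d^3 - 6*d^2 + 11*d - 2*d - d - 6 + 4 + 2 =d^3 - 6*d^2 + 8*d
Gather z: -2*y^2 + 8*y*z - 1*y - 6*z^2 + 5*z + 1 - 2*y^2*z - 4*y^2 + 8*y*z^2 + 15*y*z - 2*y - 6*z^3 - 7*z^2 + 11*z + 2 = -6*y^2 - 3*y - 6*z^3 + z^2*(8*y - 13) + z*(-2*y^2 + 23*y + 16) + 3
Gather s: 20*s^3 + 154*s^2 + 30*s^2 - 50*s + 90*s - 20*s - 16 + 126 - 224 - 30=20*s^3 + 184*s^2 + 20*s - 144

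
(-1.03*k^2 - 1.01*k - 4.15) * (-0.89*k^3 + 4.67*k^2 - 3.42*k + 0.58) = 0.9167*k^5 - 3.9112*k^4 + 2.4994*k^3 - 16.5237*k^2 + 13.6072*k - 2.407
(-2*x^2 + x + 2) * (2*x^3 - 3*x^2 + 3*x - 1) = -4*x^5 + 8*x^4 - 5*x^3 - x^2 + 5*x - 2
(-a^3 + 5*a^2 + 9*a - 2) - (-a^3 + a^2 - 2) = 4*a^2 + 9*a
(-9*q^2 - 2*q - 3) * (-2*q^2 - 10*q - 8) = 18*q^4 + 94*q^3 + 98*q^2 + 46*q + 24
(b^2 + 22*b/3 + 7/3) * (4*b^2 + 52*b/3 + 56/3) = 4*b^4 + 140*b^3/3 + 1396*b^2/9 + 532*b/3 + 392/9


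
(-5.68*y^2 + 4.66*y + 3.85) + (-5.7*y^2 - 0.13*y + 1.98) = -11.38*y^2 + 4.53*y + 5.83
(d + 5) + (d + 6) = 2*d + 11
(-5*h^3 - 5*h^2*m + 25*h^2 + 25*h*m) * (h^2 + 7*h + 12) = -5*h^5 - 5*h^4*m - 10*h^4 - 10*h^3*m + 115*h^3 + 115*h^2*m + 300*h^2 + 300*h*m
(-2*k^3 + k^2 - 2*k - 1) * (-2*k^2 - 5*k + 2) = 4*k^5 + 8*k^4 - 5*k^3 + 14*k^2 + k - 2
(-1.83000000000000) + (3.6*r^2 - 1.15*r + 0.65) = 3.6*r^2 - 1.15*r - 1.18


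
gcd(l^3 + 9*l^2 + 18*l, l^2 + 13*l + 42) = l + 6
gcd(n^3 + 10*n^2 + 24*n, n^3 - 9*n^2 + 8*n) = n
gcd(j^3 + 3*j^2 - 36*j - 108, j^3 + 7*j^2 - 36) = j^2 + 9*j + 18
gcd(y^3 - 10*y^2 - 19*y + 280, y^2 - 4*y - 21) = y - 7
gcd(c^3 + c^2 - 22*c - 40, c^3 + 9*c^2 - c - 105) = 1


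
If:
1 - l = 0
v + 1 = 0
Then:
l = 1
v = -1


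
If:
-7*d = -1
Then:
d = 1/7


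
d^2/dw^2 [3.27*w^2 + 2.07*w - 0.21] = 6.54000000000000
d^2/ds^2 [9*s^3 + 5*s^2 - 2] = 54*s + 10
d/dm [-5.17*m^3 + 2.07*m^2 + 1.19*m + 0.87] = -15.51*m^2 + 4.14*m + 1.19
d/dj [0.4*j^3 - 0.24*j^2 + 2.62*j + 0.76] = 1.2*j^2 - 0.48*j + 2.62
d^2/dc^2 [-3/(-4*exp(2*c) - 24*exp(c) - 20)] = 3*(4*(exp(c) + 3)^2*exp(c) - (2*exp(c) + 3)*(exp(2*c) + 6*exp(c) + 5))*exp(c)/(2*(exp(2*c) + 6*exp(c) + 5)^3)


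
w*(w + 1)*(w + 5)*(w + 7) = w^4 + 13*w^3 + 47*w^2 + 35*w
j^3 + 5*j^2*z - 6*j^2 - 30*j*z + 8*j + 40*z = (j - 4)*(j - 2)*(j + 5*z)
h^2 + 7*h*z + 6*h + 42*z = (h + 6)*(h + 7*z)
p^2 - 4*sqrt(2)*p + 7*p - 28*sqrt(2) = (p + 7)*(p - 4*sqrt(2))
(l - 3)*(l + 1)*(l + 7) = l^3 + 5*l^2 - 17*l - 21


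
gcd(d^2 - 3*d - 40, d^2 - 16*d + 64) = d - 8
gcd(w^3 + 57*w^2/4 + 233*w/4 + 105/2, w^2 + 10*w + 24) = w + 6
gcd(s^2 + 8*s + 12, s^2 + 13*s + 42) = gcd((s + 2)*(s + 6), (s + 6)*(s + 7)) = s + 6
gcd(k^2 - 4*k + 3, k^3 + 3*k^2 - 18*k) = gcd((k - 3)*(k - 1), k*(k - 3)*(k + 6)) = k - 3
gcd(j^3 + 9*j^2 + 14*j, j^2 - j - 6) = j + 2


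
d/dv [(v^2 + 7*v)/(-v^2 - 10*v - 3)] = 3*(-v^2 - 2*v - 7)/(v^4 + 20*v^3 + 106*v^2 + 60*v + 9)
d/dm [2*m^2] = 4*m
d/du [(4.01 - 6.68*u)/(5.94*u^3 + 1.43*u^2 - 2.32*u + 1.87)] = (79.3584*u^3 - 61.9058*u^2 - 11.4686*u - 3.1884)/(35.2836*u^6 + 16.9884*u^5 - 25.5167*u^4 + 15.5804*u^3 + 10.7306*u^2 - 8.6768*u + 3.4969)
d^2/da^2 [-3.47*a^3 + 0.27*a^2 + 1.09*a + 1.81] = 0.54 - 20.82*a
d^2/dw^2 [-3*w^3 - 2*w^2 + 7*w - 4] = -18*w - 4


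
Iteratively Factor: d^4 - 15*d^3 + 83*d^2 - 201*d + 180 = (d - 3)*(d^3 - 12*d^2 + 47*d - 60) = (d - 5)*(d - 3)*(d^2 - 7*d + 12) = (d - 5)*(d - 3)^2*(d - 4)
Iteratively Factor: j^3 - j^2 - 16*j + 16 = (j - 4)*(j^2 + 3*j - 4) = (j - 4)*(j + 4)*(j - 1)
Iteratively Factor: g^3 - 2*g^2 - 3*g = (g)*(g^2 - 2*g - 3) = g*(g - 3)*(g + 1)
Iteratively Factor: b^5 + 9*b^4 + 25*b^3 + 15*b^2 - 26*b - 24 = (b + 1)*(b^4 + 8*b^3 + 17*b^2 - 2*b - 24) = (b + 1)*(b + 3)*(b^3 + 5*b^2 + 2*b - 8) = (b - 1)*(b + 1)*(b + 3)*(b^2 + 6*b + 8) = (b - 1)*(b + 1)*(b + 2)*(b + 3)*(b + 4)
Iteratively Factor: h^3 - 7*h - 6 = (h + 2)*(h^2 - 2*h - 3) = (h - 3)*(h + 2)*(h + 1)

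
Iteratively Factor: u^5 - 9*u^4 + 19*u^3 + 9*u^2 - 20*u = (u - 1)*(u^4 - 8*u^3 + 11*u^2 + 20*u) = (u - 1)*(u + 1)*(u^3 - 9*u^2 + 20*u) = (u - 4)*(u - 1)*(u + 1)*(u^2 - 5*u) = (u - 5)*(u - 4)*(u - 1)*(u + 1)*(u)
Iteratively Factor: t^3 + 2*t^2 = (t)*(t^2 + 2*t) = t*(t + 2)*(t)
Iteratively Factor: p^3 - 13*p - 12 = (p + 1)*(p^2 - p - 12) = (p + 1)*(p + 3)*(p - 4)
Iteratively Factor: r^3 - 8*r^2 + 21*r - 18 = (r - 3)*(r^2 - 5*r + 6) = (r - 3)*(r - 2)*(r - 3)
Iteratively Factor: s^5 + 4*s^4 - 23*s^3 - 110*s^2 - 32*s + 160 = (s + 4)*(s^4 - 23*s^2 - 18*s + 40) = (s - 1)*(s + 4)*(s^3 + s^2 - 22*s - 40) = (s - 5)*(s - 1)*(s + 4)*(s^2 + 6*s + 8) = (s - 5)*(s - 1)*(s + 4)^2*(s + 2)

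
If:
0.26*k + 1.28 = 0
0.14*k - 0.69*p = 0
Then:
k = -4.92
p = -1.00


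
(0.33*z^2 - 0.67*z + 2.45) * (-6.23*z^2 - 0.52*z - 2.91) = -2.0559*z^4 + 4.0025*z^3 - 15.8754*z^2 + 0.6757*z - 7.1295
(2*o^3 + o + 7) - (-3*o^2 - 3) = 2*o^3 + 3*o^2 + o + 10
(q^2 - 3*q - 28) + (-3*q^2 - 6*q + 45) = -2*q^2 - 9*q + 17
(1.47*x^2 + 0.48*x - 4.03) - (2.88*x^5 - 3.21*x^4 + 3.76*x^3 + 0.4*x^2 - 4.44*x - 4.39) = -2.88*x^5 + 3.21*x^4 - 3.76*x^3 + 1.07*x^2 + 4.92*x + 0.359999999999999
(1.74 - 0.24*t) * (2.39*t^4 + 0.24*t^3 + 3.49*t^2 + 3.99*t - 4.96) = -0.5736*t^5 + 4.101*t^4 - 0.42*t^3 + 5.115*t^2 + 8.133*t - 8.6304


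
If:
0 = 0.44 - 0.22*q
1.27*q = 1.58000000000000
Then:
No Solution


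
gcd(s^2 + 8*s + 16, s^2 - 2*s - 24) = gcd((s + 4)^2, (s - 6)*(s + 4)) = s + 4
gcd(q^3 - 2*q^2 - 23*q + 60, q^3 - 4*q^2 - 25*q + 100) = q^2 + q - 20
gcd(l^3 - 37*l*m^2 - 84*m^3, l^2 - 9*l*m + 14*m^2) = l - 7*m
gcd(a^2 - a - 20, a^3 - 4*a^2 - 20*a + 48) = a + 4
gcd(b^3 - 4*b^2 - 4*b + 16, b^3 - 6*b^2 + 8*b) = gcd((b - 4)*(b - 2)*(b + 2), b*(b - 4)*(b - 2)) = b^2 - 6*b + 8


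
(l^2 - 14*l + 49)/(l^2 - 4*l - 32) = (-l^2 + 14*l - 49)/(-l^2 + 4*l + 32)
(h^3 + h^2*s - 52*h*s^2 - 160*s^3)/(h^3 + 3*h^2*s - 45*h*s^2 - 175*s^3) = (-h^2 + 4*h*s + 32*s^2)/(-h^2 + 2*h*s + 35*s^2)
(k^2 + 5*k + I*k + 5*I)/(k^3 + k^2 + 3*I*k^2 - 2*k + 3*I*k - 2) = (k + 5)/(k^2 + k*(1 + 2*I) + 2*I)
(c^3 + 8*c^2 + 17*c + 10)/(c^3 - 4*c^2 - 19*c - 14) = (c + 5)/(c - 7)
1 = 1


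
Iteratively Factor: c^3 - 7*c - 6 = (c + 2)*(c^2 - 2*c - 3) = (c + 1)*(c + 2)*(c - 3)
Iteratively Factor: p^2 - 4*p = (p - 4)*(p)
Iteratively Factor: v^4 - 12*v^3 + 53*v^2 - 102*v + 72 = (v - 3)*(v^3 - 9*v^2 + 26*v - 24) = (v - 4)*(v - 3)*(v^2 - 5*v + 6) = (v - 4)*(v - 3)*(v - 2)*(v - 3)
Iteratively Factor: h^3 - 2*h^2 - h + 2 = (h - 2)*(h^2 - 1) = (h - 2)*(h + 1)*(h - 1)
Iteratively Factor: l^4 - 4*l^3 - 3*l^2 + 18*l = (l)*(l^3 - 4*l^2 - 3*l + 18) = l*(l + 2)*(l^2 - 6*l + 9) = l*(l - 3)*(l + 2)*(l - 3)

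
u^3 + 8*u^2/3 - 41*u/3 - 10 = (u - 3)*(u + 2/3)*(u + 5)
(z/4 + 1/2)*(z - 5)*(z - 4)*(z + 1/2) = z^4/4 - 13*z^3/8 - 3*z^2/8 + 41*z/4 + 5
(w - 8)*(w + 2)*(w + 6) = w^3 - 52*w - 96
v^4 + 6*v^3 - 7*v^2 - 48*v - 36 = (v - 3)*(v + 1)*(v + 2)*(v + 6)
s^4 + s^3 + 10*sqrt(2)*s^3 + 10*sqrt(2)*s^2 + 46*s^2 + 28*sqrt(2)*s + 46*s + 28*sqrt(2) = (s + 1)*(s + sqrt(2))*(s + 2*sqrt(2))*(s + 7*sqrt(2))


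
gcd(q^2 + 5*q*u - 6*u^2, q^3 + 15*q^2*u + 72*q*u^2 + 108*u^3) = q + 6*u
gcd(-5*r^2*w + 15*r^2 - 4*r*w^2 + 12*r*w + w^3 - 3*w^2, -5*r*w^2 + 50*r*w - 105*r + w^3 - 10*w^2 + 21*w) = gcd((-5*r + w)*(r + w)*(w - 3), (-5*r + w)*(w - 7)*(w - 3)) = 5*r*w - 15*r - w^2 + 3*w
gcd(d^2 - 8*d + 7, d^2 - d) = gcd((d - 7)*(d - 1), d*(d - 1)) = d - 1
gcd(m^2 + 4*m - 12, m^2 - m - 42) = m + 6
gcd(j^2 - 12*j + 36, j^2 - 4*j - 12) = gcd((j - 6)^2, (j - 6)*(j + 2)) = j - 6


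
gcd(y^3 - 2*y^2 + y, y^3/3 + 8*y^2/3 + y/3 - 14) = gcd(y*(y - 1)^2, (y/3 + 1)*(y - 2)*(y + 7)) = 1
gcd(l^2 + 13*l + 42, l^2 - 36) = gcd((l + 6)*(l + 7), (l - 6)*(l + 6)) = l + 6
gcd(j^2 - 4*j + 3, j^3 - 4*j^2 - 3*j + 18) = j - 3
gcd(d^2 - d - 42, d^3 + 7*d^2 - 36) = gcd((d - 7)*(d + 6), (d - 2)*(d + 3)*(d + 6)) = d + 6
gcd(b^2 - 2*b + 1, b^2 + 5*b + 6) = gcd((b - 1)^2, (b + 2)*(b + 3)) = 1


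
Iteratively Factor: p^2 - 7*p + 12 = (p - 3)*(p - 4)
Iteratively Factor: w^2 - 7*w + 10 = (w - 2)*(w - 5)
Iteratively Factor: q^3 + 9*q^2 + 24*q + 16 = (q + 1)*(q^2 + 8*q + 16) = (q + 1)*(q + 4)*(q + 4)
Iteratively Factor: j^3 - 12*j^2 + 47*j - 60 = (j - 5)*(j^2 - 7*j + 12) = (j - 5)*(j - 4)*(j - 3)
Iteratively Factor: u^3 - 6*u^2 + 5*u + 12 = (u - 3)*(u^2 - 3*u - 4) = (u - 3)*(u + 1)*(u - 4)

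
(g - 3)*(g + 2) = g^2 - g - 6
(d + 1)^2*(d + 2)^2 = d^4 + 6*d^3 + 13*d^2 + 12*d + 4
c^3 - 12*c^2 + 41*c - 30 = (c - 6)*(c - 5)*(c - 1)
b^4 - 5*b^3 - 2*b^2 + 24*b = b*(b - 4)*(b - 3)*(b + 2)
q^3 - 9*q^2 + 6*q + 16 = (q - 8)*(q - 2)*(q + 1)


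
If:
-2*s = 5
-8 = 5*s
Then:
No Solution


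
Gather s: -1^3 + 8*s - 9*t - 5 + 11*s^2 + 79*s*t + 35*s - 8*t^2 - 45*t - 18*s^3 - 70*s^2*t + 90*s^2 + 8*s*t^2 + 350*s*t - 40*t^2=-18*s^3 + s^2*(101 - 70*t) + s*(8*t^2 + 429*t + 43) - 48*t^2 - 54*t - 6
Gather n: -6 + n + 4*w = n + 4*w - 6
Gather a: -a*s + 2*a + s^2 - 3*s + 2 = a*(2 - s) + s^2 - 3*s + 2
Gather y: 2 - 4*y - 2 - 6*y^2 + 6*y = -6*y^2 + 2*y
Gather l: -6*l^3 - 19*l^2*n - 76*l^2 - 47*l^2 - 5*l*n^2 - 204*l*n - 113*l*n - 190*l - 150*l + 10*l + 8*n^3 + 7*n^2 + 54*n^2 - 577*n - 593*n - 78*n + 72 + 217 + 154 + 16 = -6*l^3 + l^2*(-19*n - 123) + l*(-5*n^2 - 317*n - 330) + 8*n^3 + 61*n^2 - 1248*n + 459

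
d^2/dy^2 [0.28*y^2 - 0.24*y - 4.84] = 0.560000000000000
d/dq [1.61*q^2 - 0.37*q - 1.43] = 3.22*q - 0.37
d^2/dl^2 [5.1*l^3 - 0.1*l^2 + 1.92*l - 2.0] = 30.6*l - 0.2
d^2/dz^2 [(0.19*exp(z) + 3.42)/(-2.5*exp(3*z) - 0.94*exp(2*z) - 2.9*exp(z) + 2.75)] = (-4.75*exp(6*z) - 193.7145*exp(5*z) - 83.064884*exp(4*z) - 78.140958*exp(3*z) - 242.52816*exp(2*z) - 65.64025*exp(z) - 28.711375)*exp(z)/(15.625*exp(9*z) + 17.625*exp(8*z) + 61.002*exp(7*z) - 9.841916*exp(6*z) + 31.98732*exp(5*z) - 103.1985*exp(4*z) + 36.12875*exp(3*z) - 48.05625*exp(2*z) + 65.79375*exp(z) - 20.796875)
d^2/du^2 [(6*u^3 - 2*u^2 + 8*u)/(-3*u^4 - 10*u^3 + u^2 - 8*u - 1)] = 4*(-27*u^9 + 27*u^8 - 153*u^7 - 383*u^6 - 480*u^5 + 312*u^4 + 179*u^3 + 171*u^2 - 21*u + 33)/(27*u^12 + 270*u^11 + 873*u^10 + 1036*u^9 + 1176*u^8 + 2466*u^7 + 377*u^6 + 2028*u^5 + 300*u^4 + 494*u^3 + 189*u^2 + 24*u + 1)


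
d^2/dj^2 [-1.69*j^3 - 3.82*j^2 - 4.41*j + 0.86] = -10.14*j - 7.64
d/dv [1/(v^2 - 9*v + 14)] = (9 - 2*v)/(v^2 - 9*v + 14)^2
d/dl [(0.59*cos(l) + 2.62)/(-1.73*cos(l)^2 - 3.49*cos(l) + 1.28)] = (1.0207*sin(l)^2 - 9.0652*cos(l) - 10.9197)*sin(l)/(1.73*cos(l)^2 + 3.49*cos(l) - 1.28)^2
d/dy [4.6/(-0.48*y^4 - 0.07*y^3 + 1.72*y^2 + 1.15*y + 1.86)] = (8.832*y^3 + 0.966*y^2 - 15.824*y - 5.29)/(-0.48*y^4 - 0.07*y^3 + 1.72*y^2 + 1.15*y + 1.86)^2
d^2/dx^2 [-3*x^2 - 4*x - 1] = -6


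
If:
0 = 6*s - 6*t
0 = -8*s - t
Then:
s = 0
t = 0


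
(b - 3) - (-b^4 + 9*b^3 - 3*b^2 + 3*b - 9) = b^4 - 9*b^3 + 3*b^2 - 2*b + 6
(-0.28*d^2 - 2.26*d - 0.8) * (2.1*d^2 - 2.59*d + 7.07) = -0.588*d^4 - 4.0208*d^3 + 2.1938*d^2 - 13.9062*d - 5.656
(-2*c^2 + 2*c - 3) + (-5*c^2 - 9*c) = -7*c^2 - 7*c - 3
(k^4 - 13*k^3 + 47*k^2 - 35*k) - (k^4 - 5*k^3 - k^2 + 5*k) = -8*k^3 + 48*k^2 - 40*k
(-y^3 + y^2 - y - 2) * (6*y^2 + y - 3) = -6*y^5 + 5*y^4 - 2*y^3 - 16*y^2 + y + 6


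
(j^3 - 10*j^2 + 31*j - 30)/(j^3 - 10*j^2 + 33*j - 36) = (j^2 - 7*j + 10)/(j^2 - 7*j + 12)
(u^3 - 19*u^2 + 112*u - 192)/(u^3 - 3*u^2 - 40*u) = (u^2 - 11*u + 24)/(u*(u + 5))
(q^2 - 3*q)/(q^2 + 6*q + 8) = q*(q - 3)/(q^2 + 6*q + 8)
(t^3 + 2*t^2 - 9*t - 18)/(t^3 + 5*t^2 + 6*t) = (t - 3)/t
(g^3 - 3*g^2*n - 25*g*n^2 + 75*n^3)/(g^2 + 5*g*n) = g - 8*n + 15*n^2/g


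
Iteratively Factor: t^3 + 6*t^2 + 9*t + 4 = (t + 4)*(t^2 + 2*t + 1) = (t + 1)*(t + 4)*(t + 1)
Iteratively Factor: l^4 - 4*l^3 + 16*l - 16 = (l + 2)*(l^3 - 6*l^2 + 12*l - 8) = (l - 2)*(l + 2)*(l^2 - 4*l + 4) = (l - 2)^2*(l + 2)*(l - 2)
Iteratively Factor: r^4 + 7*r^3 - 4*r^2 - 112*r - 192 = (r + 3)*(r^3 + 4*r^2 - 16*r - 64) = (r - 4)*(r + 3)*(r^2 + 8*r + 16) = (r - 4)*(r + 3)*(r + 4)*(r + 4)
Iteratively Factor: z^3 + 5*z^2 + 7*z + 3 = (z + 1)*(z^2 + 4*z + 3) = (z + 1)*(z + 3)*(z + 1)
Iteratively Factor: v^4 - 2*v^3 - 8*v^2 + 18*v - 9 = (v - 1)*(v^3 - v^2 - 9*v + 9) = (v - 1)*(v + 3)*(v^2 - 4*v + 3) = (v - 3)*(v - 1)*(v + 3)*(v - 1)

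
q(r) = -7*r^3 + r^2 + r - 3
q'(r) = -21*r^2 + 2*r + 1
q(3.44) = -272.68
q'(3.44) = -240.63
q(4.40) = -575.53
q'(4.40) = -396.76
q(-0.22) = -3.10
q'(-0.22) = -0.46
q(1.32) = -16.04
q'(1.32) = -32.95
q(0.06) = -2.94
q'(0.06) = 1.04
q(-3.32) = 260.86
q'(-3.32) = -237.11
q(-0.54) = -2.15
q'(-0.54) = -6.20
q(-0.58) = -1.88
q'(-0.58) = -7.22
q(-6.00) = 1539.00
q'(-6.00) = -767.00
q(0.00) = -3.00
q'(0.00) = 1.00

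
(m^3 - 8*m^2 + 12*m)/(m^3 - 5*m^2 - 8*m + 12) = m*(m - 2)/(m^2 + m - 2)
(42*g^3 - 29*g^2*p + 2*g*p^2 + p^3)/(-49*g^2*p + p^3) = (6*g^2 - 5*g*p + p^2)/(p*(-7*g + p))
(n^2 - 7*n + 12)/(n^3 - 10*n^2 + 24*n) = (n - 3)/(n*(n - 6))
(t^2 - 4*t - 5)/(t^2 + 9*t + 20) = (t^2 - 4*t - 5)/(t^2 + 9*t + 20)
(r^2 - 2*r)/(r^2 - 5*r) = (r - 2)/(r - 5)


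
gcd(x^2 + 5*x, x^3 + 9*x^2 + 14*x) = x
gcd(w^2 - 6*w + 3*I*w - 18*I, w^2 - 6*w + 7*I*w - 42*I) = w - 6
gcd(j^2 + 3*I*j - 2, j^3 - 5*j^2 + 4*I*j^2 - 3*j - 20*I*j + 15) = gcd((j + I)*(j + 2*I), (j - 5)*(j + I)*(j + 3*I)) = j + I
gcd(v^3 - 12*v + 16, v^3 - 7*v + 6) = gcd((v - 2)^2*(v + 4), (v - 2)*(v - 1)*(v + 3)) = v - 2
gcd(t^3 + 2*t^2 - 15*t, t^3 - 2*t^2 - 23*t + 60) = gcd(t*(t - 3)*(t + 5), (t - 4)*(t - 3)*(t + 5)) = t^2 + 2*t - 15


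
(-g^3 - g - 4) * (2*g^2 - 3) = -2*g^5 + g^3 - 8*g^2 + 3*g + 12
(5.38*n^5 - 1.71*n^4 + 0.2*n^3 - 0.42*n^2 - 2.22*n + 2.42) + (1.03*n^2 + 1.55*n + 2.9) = 5.38*n^5 - 1.71*n^4 + 0.2*n^3 + 0.61*n^2 - 0.67*n + 5.32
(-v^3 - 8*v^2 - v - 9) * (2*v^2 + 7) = -2*v^5 - 16*v^4 - 9*v^3 - 74*v^2 - 7*v - 63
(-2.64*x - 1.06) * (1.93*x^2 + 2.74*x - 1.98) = -5.0952*x^3 - 9.2794*x^2 + 2.3228*x + 2.0988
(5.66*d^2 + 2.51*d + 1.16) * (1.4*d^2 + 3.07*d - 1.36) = 7.924*d^4 + 20.8902*d^3 + 1.6321*d^2 + 0.1476*d - 1.5776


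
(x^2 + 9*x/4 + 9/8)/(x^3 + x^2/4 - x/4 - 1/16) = 2*(8*x^2 + 18*x + 9)/(16*x^3 + 4*x^2 - 4*x - 1)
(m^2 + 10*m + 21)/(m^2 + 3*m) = (m + 7)/m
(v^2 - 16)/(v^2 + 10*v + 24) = (v - 4)/(v + 6)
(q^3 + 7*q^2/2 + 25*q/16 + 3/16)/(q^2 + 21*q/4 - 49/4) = (16*q^3 + 56*q^2 + 25*q + 3)/(4*(4*q^2 + 21*q - 49))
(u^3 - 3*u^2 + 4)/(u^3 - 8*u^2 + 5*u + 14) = (u - 2)/(u - 7)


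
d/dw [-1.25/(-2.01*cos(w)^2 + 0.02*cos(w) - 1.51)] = (5.025*cos(w) - 0.025)*sin(w)/(2.01*cos(w)^2 - 0.02*cos(w) + 1.51)^2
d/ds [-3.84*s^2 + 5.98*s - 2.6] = 5.98 - 7.68*s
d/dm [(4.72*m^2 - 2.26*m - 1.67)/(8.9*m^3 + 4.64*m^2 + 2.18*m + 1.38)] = (-42.008*m^4 + 40.228*m^3 + 65.365*m^2 + 28.5248*m + 0.521800000000001)/(79.21*m^6 + 82.592*m^5 + 60.3336*m^4 + 44.7944*m^3 + 17.5588*m^2 + 6.0168*m + 1.9044)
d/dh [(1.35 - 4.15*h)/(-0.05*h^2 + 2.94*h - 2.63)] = (-0.2075*h^2 + 0.135*h + 6.9455)/(0.0025*h^4 - 0.294*h^3 + 8.9066*h^2 - 15.4644*h + 6.9169)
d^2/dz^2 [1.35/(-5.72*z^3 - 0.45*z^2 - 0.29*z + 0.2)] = ((46.332*z + 1.215)*(5.72*z^3 + 0.45*z^2 + 0.29*z - 0.2) - 1.35*(17.16*z^2 + 0.9*z + 0.29)*(34.32*z^2 + 1.8*z + 0.58))/(5.72*z^3 + 0.45*z^2 + 0.29*z - 0.2)^3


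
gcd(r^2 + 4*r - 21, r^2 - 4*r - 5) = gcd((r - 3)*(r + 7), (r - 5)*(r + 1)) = 1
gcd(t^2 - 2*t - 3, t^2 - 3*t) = t - 3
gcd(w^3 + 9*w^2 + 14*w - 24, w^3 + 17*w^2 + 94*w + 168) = w^2 + 10*w + 24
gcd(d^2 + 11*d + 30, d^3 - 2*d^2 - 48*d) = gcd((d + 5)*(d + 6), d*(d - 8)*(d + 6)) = d + 6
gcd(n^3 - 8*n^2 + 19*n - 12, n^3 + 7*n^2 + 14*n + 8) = 1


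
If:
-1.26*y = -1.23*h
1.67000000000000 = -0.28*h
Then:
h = -5.96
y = -5.82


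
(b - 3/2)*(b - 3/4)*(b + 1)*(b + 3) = b^4 + 7*b^3/4 - 39*b^2/8 - 9*b/4 + 27/8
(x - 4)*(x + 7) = x^2 + 3*x - 28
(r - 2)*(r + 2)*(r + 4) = r^3 + 4*r^2 - 4*r - 16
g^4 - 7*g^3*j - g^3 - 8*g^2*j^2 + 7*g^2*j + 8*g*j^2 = g*(g - 1)*(g - 8*j)*(g + j)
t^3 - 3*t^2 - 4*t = t*(t - 4)*(t + 1)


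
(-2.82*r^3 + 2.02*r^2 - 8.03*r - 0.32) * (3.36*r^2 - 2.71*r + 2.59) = -9.4752*r^5 + 14.4294*r^4 - 39.7588*r^3 + 25.9179*r^2 - 19.9305*r - 0.8288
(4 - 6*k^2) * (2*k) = -12*k^3 + 8*k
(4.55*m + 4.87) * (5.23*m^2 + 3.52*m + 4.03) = 23.7965*m^3 + 41.4861*m^2 + 35.4789*m + 19.6261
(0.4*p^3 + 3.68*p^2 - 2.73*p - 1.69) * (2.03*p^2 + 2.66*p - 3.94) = 0.812*p^5 + 8.5344*p^4 + 2.6709*p^3 - 25.1917*p^2 + 6.2608*p + 6.6586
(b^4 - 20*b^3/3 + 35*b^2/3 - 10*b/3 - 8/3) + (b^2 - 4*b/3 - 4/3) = b^4 - 20*b^3/3 + 38*b^2/3 - 14*b/3 - 4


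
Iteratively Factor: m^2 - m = (m - 1)*(m)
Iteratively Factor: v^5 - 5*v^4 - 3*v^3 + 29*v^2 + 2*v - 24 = (v + 1)*(v^4 - 6*v^3 + 3*v^2 + 26*v - 24) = (v - 3)*(v + 1)*(v^3 - 3*v^2 - 6*v + 8) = (v - 3)*(v + 1)*(v + 2)*(v^2 - 5*v + 4) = (v - 4)*(v - 3)*(v + 1)*(v + 2)*(v - 1)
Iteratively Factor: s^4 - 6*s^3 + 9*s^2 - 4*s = (s - 4)*(s^3 - 2*s^2 + s) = (s - 4)*(s - 1)*(s^2 - s) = s*(s - 4)*(s - 1)*(s - 1)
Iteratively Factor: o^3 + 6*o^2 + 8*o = (o + 2)*(o^2 + 4*o) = o*(o + 2)*(o + 4)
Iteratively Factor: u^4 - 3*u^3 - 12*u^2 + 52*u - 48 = (u - 2)*(u^3 - u^2 - 14*u + 24) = (u - 2)^2*(u^2 + u - 12) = (u - 3)*(u - 2)^2*(u + 4)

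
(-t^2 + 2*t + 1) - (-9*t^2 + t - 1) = 8*t^2 + t + 2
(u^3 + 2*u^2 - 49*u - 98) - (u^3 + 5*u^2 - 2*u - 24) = -3*u^2 - 47*u - 74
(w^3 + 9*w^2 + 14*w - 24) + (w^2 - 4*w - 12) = w^3 + 10*w^2 + 10*w - 36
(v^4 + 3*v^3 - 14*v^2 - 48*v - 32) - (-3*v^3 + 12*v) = v^4 + 6*v^3 - 14*v^2 - 60*v - 32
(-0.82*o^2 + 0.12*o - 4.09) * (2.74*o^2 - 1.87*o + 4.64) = -2.2468*o^4 + 1.8622*o^3 - 15.2358*o^2 + 8.2051*o - 18.9776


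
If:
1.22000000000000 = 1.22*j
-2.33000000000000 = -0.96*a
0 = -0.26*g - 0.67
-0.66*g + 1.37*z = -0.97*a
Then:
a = 2.43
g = -2.58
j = 1.00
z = -2.96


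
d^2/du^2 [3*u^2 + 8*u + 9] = 6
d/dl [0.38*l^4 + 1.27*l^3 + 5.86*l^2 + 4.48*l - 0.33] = 1.52*l^3 + 3.81*l^2 + 11.72*l + 4.48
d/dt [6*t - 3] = 6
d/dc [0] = 0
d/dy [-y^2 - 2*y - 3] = -2*y - 2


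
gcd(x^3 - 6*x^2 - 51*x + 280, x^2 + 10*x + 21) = x + 7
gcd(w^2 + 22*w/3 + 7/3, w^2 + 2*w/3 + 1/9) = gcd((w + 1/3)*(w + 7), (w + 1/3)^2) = w + 1/3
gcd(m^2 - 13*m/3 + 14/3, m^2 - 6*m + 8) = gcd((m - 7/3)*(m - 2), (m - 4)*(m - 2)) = m - 2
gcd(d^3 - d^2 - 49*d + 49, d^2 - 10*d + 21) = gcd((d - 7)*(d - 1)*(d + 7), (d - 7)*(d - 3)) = d - 7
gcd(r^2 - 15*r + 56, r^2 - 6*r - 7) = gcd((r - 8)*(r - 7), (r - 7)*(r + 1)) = r - 7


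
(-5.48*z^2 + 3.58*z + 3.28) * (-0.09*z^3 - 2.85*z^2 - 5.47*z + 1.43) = 0.4932*z^5 + 15.2958*z^4 + 19.4774*z^3 - 36.767*z^2 - 12.8222*z + 4.6904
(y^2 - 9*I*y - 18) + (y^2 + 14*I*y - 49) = 2*y^2 + 5*I*y - 67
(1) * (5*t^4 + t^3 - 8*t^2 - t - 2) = 5*t^4 + t^3 - 8*t^2 - t - 2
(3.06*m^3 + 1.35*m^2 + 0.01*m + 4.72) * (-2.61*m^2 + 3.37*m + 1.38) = -7.9866*m^5 + 6.7887*m^4 + 8.7462*m^3 - 10.4225*m^2 + 15.9202*m + 6.5136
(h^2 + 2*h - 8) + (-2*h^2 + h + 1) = -h^2 + 3*h - 7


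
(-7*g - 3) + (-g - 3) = -8*g - 6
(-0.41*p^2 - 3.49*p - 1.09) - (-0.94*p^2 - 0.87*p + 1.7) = 0.53*p^2 - 2.62*p - 2.79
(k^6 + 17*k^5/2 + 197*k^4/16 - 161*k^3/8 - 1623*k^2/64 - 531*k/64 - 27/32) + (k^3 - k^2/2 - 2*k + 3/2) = k^6 + 17*k^5/2 + 197*k^4/16 - 153*k^3/8 - 1655*k^2/64 - 659*k/64 + 21/32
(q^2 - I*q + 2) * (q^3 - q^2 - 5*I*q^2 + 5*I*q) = q^5 - q^4 - 6*I*q^4 - 3*q^3 + 6*I*q^3 + 3*q^2 - 10*I*q^2 + 10*I*q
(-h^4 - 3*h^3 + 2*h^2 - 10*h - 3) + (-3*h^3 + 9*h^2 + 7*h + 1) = -h^4 - 6*h^3 + 11*h^2 - 3*h - 2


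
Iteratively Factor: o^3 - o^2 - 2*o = (o - 2)*(o^2 + o) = (o - 2)*(o + 1)*(o)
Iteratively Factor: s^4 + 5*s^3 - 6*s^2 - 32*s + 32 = (s + 4)*(s^3 + s^2 - 10*s + 8) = (s - 1)*(s + 4)*(s^2 + 2*s - 8) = (s - 2)*(s - 1)*(s + 4)*(s + 4)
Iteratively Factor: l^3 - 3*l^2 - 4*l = (l - 4)*(l^2 + l) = (l - 4)*(l + 1)*(l)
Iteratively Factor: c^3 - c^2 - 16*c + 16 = (c - 4)*(c^2 + 3*c - 4) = (c - 4)*(c - 1)*(c + 4)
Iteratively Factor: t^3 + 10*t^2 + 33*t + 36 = (t + 3)*(t^2 + 7*t + 12) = (t + 3)*(t + 4)*(t + 3)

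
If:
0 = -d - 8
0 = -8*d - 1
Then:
No Solution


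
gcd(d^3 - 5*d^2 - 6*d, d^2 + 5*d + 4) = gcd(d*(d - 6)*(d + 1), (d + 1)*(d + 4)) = d + 1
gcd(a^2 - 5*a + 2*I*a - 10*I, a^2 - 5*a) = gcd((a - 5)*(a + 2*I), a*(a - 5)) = a - 5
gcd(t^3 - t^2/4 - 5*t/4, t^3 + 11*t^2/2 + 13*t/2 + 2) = t + 1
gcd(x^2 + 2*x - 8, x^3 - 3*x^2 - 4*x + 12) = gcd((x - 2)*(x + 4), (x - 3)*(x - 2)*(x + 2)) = x - 2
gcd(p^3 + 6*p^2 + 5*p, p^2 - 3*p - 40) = p + 5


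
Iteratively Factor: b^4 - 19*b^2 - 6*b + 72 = (b - 4)*(b^3 + 4*b^2 - 3*b - 18) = (b - 4)*(b + 3)*(b^2 + b - 6) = (b - 4)*(b - 2)*(b + 3)*(b + 3)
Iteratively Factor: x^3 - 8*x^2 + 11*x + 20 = (x - 4)*(x^2 - 4*x - 5) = (x - 5)*(x - 4)*(x + 1)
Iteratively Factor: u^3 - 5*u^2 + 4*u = (u - 1)*(u^2 - 4*u) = (u - 4)*(u - 1)*(u)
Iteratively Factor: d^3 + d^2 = (d)*(d^2 + d) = d^2*(d + 1)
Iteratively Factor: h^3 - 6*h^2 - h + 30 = (h + 2)*(h^2 - 8*h + 15) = (h - 5)*(h + 2)*(h - 3)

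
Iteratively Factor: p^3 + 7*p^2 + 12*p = (p + 3)*(p^2 + 4*p) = p*(p + 3)*(p + 4)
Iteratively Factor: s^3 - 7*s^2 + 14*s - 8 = (s - 4)*(s^2 - 3*s + 2) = (s - 4)*(s - 1)*(s - 2)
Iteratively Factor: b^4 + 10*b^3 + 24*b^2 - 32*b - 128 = (b + 4)*(b^3 + 6*b^2 - 32) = (b + 4)^2*(b^2 + 2*b - 8) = (b + 4)^3*(b - 2)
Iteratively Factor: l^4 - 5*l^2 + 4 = (l - 2)*(l^3 + 2*l^2 - l - 2) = (l - 2)*(l + 1)*(l^2 + l - 2) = (l - 2)*(l - 1)*(l + 1)*(l + 2)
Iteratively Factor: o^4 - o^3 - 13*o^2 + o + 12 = (o + 1)*(o^3 - 2*o^2 - 11*o + 12) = (o - 4)*(o + 1)*(o^2 + 2*o - 3) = (o - 4)*(o - 1)*(o + 1)*(o + 3)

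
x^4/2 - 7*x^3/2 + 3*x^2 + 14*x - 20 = (x/2 + 1)*(x - 5)*(x - 2)^2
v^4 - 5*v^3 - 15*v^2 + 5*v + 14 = (v - 7)*(v - 1)*(v + 1)*(v + 2)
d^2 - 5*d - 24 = (d - 8)*(d + 3)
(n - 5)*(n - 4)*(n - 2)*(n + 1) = n^4 - 10*n^3 + 27*n^2 - 2*n - 40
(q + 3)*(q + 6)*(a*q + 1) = a*q^3 + 9*a*q^2 + 18*a*q + q^2 + 9*q + 18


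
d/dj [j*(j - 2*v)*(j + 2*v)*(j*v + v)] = v*(4*j^3 + 3*j^2 - 8*j*v^2 - 4*v^2)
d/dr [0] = 0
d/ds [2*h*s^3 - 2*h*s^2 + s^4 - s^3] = s*(6*h*s - 4*h + 4*s^2 - 3*s)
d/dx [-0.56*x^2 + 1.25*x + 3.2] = 1.25 - 1.12*x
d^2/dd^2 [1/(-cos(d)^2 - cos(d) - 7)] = (4*sin(d)^4 + 25*sin(d)^2 - 43*cos(d)/4 + 3*cos(3*d)/4 - 17)/(-sin(d)^2 + cos(d) + 8)^3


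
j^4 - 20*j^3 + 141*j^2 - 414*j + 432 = (j - 8)*(j - 6)*(j - 3)^2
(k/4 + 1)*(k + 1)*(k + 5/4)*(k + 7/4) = k^4/4 + 2*k^3 + 339*k^2/64 + 367*k/64 + 35/16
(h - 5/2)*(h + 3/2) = h^2 - h - 15/4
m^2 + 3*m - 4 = (m - 1)*(m + 4)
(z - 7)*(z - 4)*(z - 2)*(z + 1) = z^4 - 12*z^3 + 37*z^2 - 6*z - 56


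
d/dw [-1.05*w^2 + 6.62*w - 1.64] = 6.62 - 2.1*w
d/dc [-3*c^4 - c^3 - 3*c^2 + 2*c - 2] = -12*c^3 - 3*c^2 - 6*c + 2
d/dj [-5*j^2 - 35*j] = -10*j - 35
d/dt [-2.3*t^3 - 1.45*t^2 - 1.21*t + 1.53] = -6.9*t^2 - 2.9*t - 1.21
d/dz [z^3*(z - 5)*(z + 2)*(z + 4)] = z^2*(6*z^3 + 5*z^2 - 88*z - 120)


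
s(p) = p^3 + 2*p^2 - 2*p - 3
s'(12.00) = 478.00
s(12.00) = 1989.00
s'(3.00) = 37.00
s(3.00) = 36.00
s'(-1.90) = 1.23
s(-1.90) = 1.16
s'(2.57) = 28.09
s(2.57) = 22.04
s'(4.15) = 66.27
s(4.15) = 94.62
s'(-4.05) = 31.01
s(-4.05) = -28.53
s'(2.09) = 19.46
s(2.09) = 10.69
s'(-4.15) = 33.07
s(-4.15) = -31.73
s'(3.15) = 40.37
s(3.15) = 41.80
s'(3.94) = 60.33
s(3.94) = 81.33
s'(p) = 3*p^2 + 4*p - 2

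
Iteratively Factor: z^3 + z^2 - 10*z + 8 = (z - 1)*(z^2 + 2*z - 8) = (z - 2)*(z - 1)*(z + 4)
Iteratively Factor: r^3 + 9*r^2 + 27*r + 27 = (r + 3)*(r^2 + 6*r + 9) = (r + 3)^2*(r + 3)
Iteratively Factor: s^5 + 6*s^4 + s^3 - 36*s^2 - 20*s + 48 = (s - 2)*(s^4 + 8*s^3 + 17*s^2 - 2*s - 24) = (s - 2)*(s + 3)*(s^3 + 5*s^2 + 2*s - 8) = (s - 2)*(s + 3)*(s + 4)*(s^2 + s - 2) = (s - 2)*(s + 2)*(s + 3)*(s + 4)*(s - 1)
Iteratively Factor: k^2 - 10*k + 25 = (k - 5)*(k - 5)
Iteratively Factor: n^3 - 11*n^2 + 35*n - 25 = (n - 5)*(n^2 - 6*n + 5) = (n - 5)^2*(n - 1)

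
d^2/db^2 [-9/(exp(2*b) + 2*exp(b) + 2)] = 18*(-4*(exp(b) + 1)^2*exp(b) + (2*exp(b) + 1)*(exp(2*b) + 2*exp(b) + 2))*exp(b)/(exp(2*b) + 2*exp(b) + 2)^3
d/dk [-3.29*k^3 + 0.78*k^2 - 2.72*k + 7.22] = -9.87*k^2 + 1.56*k - 2.72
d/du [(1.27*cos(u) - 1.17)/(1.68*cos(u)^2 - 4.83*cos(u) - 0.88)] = (2.1336*cos(u)^2 - 3.9312*cos(u) + 6.7687)*sin(u)/(2.8224*cos(u)^4 - 16.2288*cos(u)^3 + 20.3721*cos(u)^2 + 8.5008*cos(u) + 0.7744)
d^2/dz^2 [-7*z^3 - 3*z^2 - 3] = -42*z - 6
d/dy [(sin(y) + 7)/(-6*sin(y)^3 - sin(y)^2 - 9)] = (12*sin(y)^3 + 127*sin(y)^2 + 14*sin(y) - 9)*cos(y)/(6*sin(y)^3 + sin(y)^2 + 9)^2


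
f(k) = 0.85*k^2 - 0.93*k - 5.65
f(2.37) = -3.08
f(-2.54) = 2.20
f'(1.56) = 1.72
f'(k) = 1.7*k - 0.93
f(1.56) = -5.03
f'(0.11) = -0.74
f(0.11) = -5.74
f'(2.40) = 3.15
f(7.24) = 32.17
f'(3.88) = 5.67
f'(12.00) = 19.47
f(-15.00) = 199.55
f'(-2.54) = -5.25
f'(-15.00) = -26.43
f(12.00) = 105.59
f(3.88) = 3.54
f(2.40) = -2.99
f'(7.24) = 11.38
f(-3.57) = 8.50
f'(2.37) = 3.10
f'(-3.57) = -7.00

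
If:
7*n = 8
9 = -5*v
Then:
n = 8/7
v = -9/5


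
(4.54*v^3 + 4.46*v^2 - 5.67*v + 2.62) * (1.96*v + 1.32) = 8.8984*v^4 + 14.7344*v^3 - 5.226*v^2 - 2.3492*v + 3.4584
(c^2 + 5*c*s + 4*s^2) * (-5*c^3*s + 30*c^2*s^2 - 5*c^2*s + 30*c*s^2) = -5*c^5*s + 5*c^4*s^2 - 5*c^4*s + 130*c^3*s^3 + 5*c^3*s^2 + 120*c^2*s^4 + 130*c^2*s^3 + 120*c*s^4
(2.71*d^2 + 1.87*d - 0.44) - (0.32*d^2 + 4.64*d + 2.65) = 2.39*d^2 - 2.77*d - 3.09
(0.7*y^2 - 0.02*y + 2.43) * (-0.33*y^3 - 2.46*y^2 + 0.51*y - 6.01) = -0.231*y^5 - 1.7154*y^4 - 0.3957*y^3 - 10.195*y^2 + 1.3595*y - 14.6043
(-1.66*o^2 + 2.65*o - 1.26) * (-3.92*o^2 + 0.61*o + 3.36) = 6.5072*o^4 - 11.4006*o^3 + 0.9781*o^2 + 8.1354*o - 4.2336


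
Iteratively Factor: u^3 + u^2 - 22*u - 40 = (u + 4)*(u^2 - 3*u - 10) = (u - 5)*(u + 4)*(u + 2)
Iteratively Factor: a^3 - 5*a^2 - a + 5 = (a + 1)*(a^2 - 6*a + 5) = (a - 1)*(a + 1)*(a - 5)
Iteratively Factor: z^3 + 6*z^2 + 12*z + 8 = (z + 2)*(z^2 + 4*z + 4) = (z + 2)^2*(z + 2)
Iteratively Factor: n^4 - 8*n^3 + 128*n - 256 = (n - 4)*(n^3 - 4*n^2 - 16*n + 64) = (n - 4)*(n + 4)*(n^2 - 8*n + 16) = (n - 4)^2*(n + 4)*(n - 4)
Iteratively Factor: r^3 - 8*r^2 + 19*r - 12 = (r - 3)*(r^2 - 5*r + 4) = (r - 4)*(r - 3)*(r - 1)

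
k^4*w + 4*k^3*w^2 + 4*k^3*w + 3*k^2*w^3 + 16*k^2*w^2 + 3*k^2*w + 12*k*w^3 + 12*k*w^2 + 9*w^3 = (k + 3)*(k + w)*(k + 3*w)*(k*w + w)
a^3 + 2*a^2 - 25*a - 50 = (a - 5)*(a + 2)*(a + 5)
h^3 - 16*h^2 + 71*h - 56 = (h - 8)*(h - 7)*(h - 1)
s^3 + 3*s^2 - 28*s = s*(s - 4)*(s + 7)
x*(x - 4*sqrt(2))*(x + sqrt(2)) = x^3 - 3*sqrt(2)*x^2 - 8*x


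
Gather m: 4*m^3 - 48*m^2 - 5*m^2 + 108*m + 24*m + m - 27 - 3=4*m^3 - 53*m^2 + 133*m - 30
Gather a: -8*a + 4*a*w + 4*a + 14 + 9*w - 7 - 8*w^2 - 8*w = a*(4*w - 4) - 8*w^2 + w + 7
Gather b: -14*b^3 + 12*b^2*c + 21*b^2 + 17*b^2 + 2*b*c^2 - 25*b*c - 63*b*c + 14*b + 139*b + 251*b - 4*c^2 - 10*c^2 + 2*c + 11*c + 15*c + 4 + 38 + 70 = -14*b^3 + b^2*(12*c + 38) + b*(2*c^2 - 88*c + 404) - 14*c^2 + 28*c + 112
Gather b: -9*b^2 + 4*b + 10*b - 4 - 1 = -9*b^2 + 14*b - 5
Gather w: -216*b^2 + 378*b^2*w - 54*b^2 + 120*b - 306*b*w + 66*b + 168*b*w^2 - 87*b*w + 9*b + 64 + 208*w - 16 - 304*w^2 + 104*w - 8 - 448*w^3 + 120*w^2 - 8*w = -270*b^2 + 195*b - 448*w^3 + w^2*(168*b - 184) + w*(378*b^2 - 393*b + 304) + 40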